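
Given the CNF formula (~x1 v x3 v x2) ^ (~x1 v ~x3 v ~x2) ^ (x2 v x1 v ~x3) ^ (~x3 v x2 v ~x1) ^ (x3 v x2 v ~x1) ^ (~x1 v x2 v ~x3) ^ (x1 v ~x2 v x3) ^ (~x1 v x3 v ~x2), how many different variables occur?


Identify each distinct variable in the formula.
Variables found: x1, x2, x3.
Total distinct variables = 3.

3


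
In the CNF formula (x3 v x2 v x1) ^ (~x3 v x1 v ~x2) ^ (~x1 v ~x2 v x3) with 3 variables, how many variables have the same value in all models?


Find all satisfying assignments: 5 model(s).
Check which variables have the same value in every model.
No variable is fixed across all models.
Backbone size = 0.

0


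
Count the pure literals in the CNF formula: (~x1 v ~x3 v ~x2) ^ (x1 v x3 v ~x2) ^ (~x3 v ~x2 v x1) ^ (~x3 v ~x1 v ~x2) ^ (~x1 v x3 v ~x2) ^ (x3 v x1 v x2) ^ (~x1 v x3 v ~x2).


A pure literal appears in only one polarity across all clauses.
No pure literals found.
Count = 0.

0


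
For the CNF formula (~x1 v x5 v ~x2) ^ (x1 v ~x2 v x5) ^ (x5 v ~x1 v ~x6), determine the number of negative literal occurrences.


Scan each clause for negated literals.
Clause 1: 2 negative; Clause 2: 1 negative; Clause 3: 2 negative.
Total negative literal occurrences = 5.

5


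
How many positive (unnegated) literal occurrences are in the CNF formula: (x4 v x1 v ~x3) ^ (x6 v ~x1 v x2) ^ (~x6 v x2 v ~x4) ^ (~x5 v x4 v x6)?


Scan each clause for unnegated literals.
Clause 1: 2 positive; Clause 2: 2 positive; Clause 3: 1 positive; Clause 4: 2 positive.
Total positive literal occurrences = 7.

7


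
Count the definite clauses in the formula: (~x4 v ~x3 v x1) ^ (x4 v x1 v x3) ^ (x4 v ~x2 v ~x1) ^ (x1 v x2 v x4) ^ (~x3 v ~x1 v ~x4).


A definite clause has exactly one positive literal.
Clause 1: 1 positive -> definite
Clause 2: 3 positive -> not definite
Clause 3: 1 positive -> definite
Clause 4: 3 positive -> not definite
Clause 5: 0 positive -> not definite
Definite clause count = 2.

2


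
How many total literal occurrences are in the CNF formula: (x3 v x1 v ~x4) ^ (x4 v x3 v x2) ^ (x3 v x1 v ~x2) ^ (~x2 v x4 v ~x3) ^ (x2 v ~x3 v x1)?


Clause lengths: 3, 3, 3, 3, 3.
Sum = 3 + 3 + 3 + 3 + 3 = 15.

15


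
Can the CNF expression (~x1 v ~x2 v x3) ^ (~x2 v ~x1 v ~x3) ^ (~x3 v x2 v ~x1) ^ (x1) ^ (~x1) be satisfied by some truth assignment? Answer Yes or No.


Check all 8 possible truth assignments.
Number of satisfying assignments found: 0.
The formula is unsatisfiable.

No


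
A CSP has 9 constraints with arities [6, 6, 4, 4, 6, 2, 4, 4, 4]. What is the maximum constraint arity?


The arities are: 6, 6, 4, 4, 6, 2, 4, 4, 4.
Scan for the maximum value.
Maximum arity = 6.

6


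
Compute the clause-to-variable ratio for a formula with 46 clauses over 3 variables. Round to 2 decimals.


Clause-to-variable ratio = clauses / variables.
46 / 3 = 15.33.

15.33


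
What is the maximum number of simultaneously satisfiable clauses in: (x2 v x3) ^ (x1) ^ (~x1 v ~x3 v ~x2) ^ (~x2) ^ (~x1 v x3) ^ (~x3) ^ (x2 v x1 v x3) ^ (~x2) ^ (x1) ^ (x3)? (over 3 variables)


Enumerate all 8 truth assignments.
For each, count how many of the 10 clauses are satisfied.
The formula is not fully satisfiable, so the maximum is below 10.
Maximum simultaneously satisfiable clauses = 9.

9


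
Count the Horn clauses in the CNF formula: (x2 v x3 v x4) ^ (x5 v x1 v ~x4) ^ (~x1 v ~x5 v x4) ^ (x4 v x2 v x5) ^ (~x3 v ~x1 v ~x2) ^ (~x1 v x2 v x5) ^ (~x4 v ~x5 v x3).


A Horn clause has at most one positive literal.
Clause 1: 3 positive lit(s) -> not Horn
Clause 2: 2 positive lit(s) -> not Horn
Clause 3: 1 positive lit(s) -> Horn
Clause 4: 3 positive lit(s) -> not Horn
Clause 5: 0 positive lit(s) -> Horn
Clause 6: 2 positive lit(s) -> not Horn
Clause 7: 1 positive lit(s) -> Horn
Total Horn clauses = 3.

3


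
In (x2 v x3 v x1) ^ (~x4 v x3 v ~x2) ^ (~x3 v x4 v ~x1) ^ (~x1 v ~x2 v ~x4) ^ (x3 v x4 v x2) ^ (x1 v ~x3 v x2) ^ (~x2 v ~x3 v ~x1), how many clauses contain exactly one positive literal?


A definite clause has exactly one positive literal.
Clause 1: 3 positive -> not definite
Clause 2: 1 positive -> definite
Clause 3: 1 positive -> definite
Clause 4: 0 positive -> not definite
Clause 5: 3 positive -> not definite
Clause 6: 2 positive -> not definite
Clause 7: 0 positive -> not definite
Definite clause count = 2.

2


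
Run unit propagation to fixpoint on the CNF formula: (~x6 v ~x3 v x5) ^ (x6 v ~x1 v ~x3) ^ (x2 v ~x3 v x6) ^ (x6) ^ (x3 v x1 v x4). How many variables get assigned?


Unit propagation repeatedly assigns the literal in any unit clause, then simplifies.
Assignments in order: x6 = T.
No further unit clauses remain.
Total variables assigned = 1.

1


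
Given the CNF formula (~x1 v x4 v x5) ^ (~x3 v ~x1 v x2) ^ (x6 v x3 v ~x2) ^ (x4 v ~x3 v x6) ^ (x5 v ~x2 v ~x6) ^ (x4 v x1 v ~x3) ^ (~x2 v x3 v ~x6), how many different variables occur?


Identify each distinct variable in the formula.
Variables found: x1, x2, x3, x4, x5, x6.
Total distinct variables = 6.

6


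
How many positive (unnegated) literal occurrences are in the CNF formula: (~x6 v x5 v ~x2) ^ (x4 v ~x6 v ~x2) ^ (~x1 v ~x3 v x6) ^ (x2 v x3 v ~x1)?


Scan each clause for unnegated literals.
Clause 1: 1 positive; Clause 2: 1 positive; Clause 3: 1 positive; Clause 4: 2 positive.
Total positive literal occurrences = 5.

5


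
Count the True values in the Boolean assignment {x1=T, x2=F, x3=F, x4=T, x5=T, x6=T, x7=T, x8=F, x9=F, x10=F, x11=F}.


The weight is the number of variables assigned True.
True variables: x1, x4, x5, x6, x7.
Weight = 5.

5


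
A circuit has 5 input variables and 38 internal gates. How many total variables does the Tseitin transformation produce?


The Tseitin transformation introduces one auxiliary variable per gate.
Total variables = inputs + gates = 5 + 38 = 43.

43


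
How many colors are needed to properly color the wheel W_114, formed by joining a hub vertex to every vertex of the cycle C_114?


W_114 consists of the cycle C_114 together with a hub vertex adjacent to every cycle vertex.
The cycle C_114 needs 2 colors (even cycle -> 2).
The hub is adjacent to every cycle vertex, so it must receive a new color distinct from all of them.
Chromatic number = 2 + 1 = 3.

3


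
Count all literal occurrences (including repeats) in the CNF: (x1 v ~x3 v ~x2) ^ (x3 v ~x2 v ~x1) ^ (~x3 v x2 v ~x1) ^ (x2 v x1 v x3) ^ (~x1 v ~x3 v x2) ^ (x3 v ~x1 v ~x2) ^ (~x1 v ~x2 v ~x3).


Clause lengths: 3, 3, 3, 3, 3, 3, 3.
Sum = 3 + 3 + 3 + 3 + 3 + 3 + 3 = 21.

21


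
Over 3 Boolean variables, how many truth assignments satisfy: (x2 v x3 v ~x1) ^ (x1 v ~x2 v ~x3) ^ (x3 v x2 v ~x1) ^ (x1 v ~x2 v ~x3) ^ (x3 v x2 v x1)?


Enumerate all 8 truth assignments over 3 variables.
Test each against every clause.
Satisfying assignments found: 5.

5


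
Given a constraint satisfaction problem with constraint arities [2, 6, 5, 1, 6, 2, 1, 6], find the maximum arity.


The arities are: 2, 6, 5, 1, 6, 2, 1, 6.
Scan for the maximum value.
Maximum arity = 6.

6


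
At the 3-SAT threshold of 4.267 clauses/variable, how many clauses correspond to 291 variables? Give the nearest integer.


The 3-SAT phase transition occurs at approximately 4.267 clauses per variable.
m = 4.267 * 291 = 1241.697.
Rounded to nearest integer: 1242.

1242


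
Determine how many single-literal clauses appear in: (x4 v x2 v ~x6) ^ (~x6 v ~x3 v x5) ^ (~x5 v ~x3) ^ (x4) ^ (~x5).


A unit clause contains exactly one literal.
Unit clauses found: (x4), (~x5).
Count = 2.

2


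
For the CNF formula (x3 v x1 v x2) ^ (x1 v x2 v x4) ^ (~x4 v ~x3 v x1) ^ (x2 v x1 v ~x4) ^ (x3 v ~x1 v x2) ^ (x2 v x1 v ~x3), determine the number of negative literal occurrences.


Scan each clause for negated literals.
Clause 1: 0 negative; Clause 2: 0 negative; Clause 3: 2 negative; Clause 4: 1 negative; Clause 5: 1 negative; Clause 6: 1 negative.
Total negative literal occurrences = 5.

5


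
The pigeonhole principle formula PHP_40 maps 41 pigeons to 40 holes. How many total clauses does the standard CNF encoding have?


The PHP encoding has two parts:
1) At-least-one-hole clauses: 41 (one per pigeon, each with 40 literals).
2) At-most-one-pigeon-per-hole clauses: 40 holes * C(41,2) = 40 * 820 = 32800.
Total clauses = 41 + 32800 = 32841.

32841


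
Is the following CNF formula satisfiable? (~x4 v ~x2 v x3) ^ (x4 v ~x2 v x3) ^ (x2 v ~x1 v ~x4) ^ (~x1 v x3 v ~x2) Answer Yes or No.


Check all 16 possible truth assignments.
Number of satisfying assignments found: 10.
The formula is satisfiable.

Yes


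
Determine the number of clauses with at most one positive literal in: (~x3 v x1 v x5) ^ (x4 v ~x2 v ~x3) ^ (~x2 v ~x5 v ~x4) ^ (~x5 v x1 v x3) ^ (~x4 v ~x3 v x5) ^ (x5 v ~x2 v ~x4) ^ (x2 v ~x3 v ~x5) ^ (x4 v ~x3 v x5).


A Horn clause has at most one positive literal.
Clause 1: 2 positive lit(s) -> not Horn
Clause 2: 1 positive lit(s) -> Horn
Clause 3: 0 positive lit(s) -> Horn
Clause 4: 2 positive lit(s) -> not Horn
Clause 5: 1 positive lit(s) -> Horn
Clause 6: 1 positive lit(s) -> Horn
Clause 7: 1 positive lit(s) -> Horn
Clause 8: 2 positive lit(s) -> not Horn
Total Horn clauses = 5.

5


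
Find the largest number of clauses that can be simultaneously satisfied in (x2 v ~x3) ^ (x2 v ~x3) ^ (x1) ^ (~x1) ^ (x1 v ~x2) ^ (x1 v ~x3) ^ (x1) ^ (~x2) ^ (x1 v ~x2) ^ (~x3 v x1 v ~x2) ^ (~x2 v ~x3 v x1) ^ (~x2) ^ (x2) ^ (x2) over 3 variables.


Enumerate all 8 truth assignments.
For each, count how many of the 14 clauses are satisfied.
The formula is not fully satisfiable, so the maximum is below 14.
Maximum simultaneously satisfiable clauses = 11.

11


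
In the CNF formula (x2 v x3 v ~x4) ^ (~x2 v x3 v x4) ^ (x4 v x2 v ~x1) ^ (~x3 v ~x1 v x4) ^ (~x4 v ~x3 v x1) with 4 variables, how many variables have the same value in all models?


Find all satisfying assignments: 7 model(s).
Check which variables have the same value in every model.
No variable is fixed across all models.
Backbone size = 0.

0


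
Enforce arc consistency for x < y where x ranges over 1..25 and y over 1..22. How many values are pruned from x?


For the constraint x < y, x needs a supporting value in y's domain.
x can be at most 21 (one less than y's maximum).
Valid x values from domain: 21 out of 25.
Pruned = 25 - 21 = 4.

4


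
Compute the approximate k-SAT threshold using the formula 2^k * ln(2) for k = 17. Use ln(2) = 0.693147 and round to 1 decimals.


Using the asymptotic formula: threshold ~ 2^k * ln(2).
2^17 = 131072.
131072 * 0.693147 = 90852.2.

90852.2


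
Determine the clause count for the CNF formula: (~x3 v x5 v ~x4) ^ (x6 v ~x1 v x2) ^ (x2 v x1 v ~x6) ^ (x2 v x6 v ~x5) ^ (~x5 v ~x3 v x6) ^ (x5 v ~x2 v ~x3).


Each group enclosed in parentheses joined by ^ is one clause.
Counting the conjuncts: 6 clauses.

6


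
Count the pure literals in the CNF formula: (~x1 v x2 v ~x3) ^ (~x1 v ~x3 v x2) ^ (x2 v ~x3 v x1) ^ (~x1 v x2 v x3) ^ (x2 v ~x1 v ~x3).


A pure literal appears in only one polarity across all clauses.
Pure literals: x2 (positive only).
Count = 1.

1


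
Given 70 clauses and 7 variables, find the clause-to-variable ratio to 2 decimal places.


Clause-to-variable ratio = clauses / variables.
70 / 7 = 10.0.

10.0


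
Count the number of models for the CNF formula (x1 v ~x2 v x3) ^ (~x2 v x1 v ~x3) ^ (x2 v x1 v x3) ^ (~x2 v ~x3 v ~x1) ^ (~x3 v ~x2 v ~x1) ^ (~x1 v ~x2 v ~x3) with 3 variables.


Enumerate all 8 truth assignments over 3 variables.
Test each against every clause.
Satisfying assignments found: 4.

4


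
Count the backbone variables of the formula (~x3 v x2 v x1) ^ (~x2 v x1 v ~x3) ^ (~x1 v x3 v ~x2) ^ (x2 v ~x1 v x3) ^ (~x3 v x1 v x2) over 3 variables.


Find all satisfying assignments: 4 model(s).
Check which variables have the same value in every model.
No variable is fixed across all models.
Backbone size = 0.

0


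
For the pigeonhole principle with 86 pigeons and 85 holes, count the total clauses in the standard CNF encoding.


The PHP encoding has two parts:
1) At-least-one-hole clauses: 86 (one per pigeon, each with 85 literals).
2) At-most-one-pigeon-per-hole clauses: 85 holes * C(86,2) = 85 * 3655 = 310675.
Total clauses = 86 + 310675 = 310761.

310761


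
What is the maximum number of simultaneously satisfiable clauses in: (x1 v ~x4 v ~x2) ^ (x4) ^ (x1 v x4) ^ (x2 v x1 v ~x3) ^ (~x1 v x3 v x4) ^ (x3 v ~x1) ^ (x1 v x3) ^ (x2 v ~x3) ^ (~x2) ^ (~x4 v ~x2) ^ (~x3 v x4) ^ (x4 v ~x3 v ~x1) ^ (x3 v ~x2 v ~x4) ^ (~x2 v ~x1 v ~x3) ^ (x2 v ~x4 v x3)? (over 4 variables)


Enumerate all 16 truth assignments.
For each, count how many of the 15 clauses are satisfied.
The formula is not fully satisfiable, so the maximum is below 15.
Maximum simultaneously satisfiable clauses = 14.

14


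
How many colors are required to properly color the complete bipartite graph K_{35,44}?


K_{35,44} is bipartite by definition: the two parts are independent sets, with every edge crossing between them.
Color all vertices in one part with color 1 and all vertices in the other part with color 2.
Since the graph has at least one edge, one color does not suffice.
Chromatic number = 2.

2


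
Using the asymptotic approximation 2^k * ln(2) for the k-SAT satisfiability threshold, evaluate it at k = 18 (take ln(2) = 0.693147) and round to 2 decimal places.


Using the asymptotic formula: threshold ~ 2^k * ln(2).
2^18 = 262144.
262144 * 0.693147 = 181704.33.

181704.33


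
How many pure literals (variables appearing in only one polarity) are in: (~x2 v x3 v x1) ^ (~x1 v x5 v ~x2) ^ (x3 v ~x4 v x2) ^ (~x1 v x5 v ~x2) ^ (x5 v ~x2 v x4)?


A pure literal appears in only one polarity across all clauses.
Pure literals: x3 (positive only), x5 (positive only).
Count = 2.

2


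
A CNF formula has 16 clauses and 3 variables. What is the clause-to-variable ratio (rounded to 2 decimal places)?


Clause-to-variable ratio = clauses / variables.
16 / 3 = 5.33.

5.33


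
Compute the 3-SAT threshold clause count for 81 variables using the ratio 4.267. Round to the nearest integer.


The 3-SAT phase transition occurs at approximately 4.267 clauses per variable.
m = 4.267 * 81 = 345.627.
Rounded to nearest integer: 346.

346


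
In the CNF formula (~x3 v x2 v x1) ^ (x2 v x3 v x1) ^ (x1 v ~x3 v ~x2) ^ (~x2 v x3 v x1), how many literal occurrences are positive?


Scan each clause for unnegated literals.
Clause 1: 2 positive; Clause 2: 3 positive; Clause 3: 1 positive; Clause 4: 2 positive.
Total positive literal occurrences = 8.

8


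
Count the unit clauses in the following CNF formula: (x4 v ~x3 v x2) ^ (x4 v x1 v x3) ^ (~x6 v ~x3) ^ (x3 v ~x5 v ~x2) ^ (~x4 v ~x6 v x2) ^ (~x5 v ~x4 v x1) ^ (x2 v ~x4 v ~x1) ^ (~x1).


A unit clause contains exactly one literal.
Unit clauses found: (~x1).
Count = 1.

1


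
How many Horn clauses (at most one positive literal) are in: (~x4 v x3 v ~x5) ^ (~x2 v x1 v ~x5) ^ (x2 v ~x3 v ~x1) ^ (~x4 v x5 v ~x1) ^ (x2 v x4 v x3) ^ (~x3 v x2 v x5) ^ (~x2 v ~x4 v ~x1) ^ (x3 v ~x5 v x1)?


A Horn clause has at most one positive literal.
Clause 1: 1 positive lit(s) -> Horn
Clause 2: 1 positive lit(s) -> Horn
Clause 3: 1 positive lit(s) -> Horn
Clause 4: 1 positive lit(s) -> Horn
Clause 5: 3 positive lit(s) -> not Horn
Clause 6: 2 positive lit(s) -> not Horn
Clause 7: 0 positive lit(s) -> Horn
Clause 8: 2 positive lit(s) -> not Horn
Total Horn clauses = 5.

5


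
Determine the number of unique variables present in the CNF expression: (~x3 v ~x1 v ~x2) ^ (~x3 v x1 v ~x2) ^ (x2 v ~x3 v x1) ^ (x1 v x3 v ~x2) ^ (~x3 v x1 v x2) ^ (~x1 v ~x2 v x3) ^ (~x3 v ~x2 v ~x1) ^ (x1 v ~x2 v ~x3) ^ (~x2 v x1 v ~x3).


Identify each distinct variable in the formula.
Variables found: x1, x2, x3.
Total distinct variables = 3.

3


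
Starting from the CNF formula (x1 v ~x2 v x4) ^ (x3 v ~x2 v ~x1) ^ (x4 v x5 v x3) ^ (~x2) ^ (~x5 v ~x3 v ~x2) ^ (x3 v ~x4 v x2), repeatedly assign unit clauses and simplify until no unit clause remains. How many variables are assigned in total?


Unit propagation repeatedly assigns the literal in any unit clause, then simplifies.
Assignments in order: x2 = F.
No further unit clauses remain.
Total variables assigned = 1.

1


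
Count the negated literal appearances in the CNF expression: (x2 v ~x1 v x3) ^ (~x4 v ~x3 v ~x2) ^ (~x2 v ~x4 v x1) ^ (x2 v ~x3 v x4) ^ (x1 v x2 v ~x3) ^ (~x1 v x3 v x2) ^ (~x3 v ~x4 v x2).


Scan each clause for negated literals.
Clause 1: 1 negative; Clause 2: 3 negative; Clause 3: 2 negative; Clause 4: 1 negative; Clause 5: 1 negative; Clause 6: 1 negative; Clause 7: 2 negative.
Total negative literal occurrences = 11.

11


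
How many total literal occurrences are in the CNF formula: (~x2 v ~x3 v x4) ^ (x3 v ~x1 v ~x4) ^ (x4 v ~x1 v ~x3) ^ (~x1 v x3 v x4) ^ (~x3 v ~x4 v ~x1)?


Clause lengths: 3, 3, 3, 3, 3.
Sum = 3 + 3 + 3 + 3 + 3 = 15.

15


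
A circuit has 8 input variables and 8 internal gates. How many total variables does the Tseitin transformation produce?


The Tseitin transformation introduces one auxiliary variable per gate.
Total variables = inputs + gates = 8 + 8 = 16.

16


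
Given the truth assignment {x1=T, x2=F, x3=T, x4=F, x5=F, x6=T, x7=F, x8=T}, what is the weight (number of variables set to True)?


The weight is the number of variables assigned True.
True variables: x1, x3, x6, x8.
Weight = 4.

4


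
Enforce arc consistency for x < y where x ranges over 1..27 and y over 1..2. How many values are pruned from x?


For the constraint x < y, x needs a supporting value in y's domain.
x can be at most 1 (one less than y's maximum).
Valid x values from domain: 1 out of 27.
Pruned = 27 - 1 = 26.

26


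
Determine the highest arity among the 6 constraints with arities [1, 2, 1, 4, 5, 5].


The arities are: 1, 2, 1, 4, 5, 5.
Scan for the maximum value.
Maximum arity = 5.

5


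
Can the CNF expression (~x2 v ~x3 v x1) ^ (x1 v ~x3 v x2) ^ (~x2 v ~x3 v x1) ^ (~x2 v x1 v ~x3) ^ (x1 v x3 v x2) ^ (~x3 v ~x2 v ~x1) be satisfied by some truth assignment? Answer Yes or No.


Check all 8 possible truth assignments.
Number of satisfying assignments found: 4.
The formula is satisfiable.

Yes


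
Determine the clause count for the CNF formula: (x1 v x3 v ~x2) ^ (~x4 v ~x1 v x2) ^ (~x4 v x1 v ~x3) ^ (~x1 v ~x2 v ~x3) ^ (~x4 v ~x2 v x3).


Each group enclosed in parentheses joined by ^ is one clause.
Counting the conjuncts: 5 clauses.

5


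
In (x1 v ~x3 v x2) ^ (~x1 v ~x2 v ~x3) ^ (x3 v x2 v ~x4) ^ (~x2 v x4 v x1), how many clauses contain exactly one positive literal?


A definite clause has exactly one positive literal.
Clause 1: 2 positive -> not definite
Clause 2: 0 positive -> not definite
Clause 3: 2 positive -> not definite
Clause 4: 2 positive -> not definite
Definite clause count = 0.

0


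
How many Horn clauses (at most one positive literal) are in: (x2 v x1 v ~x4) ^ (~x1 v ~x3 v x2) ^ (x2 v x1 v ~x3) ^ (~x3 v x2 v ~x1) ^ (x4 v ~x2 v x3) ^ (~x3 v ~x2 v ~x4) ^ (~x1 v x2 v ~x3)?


A Horn clause has at most one positive literal.
Clause 1: 2 positive lit(s) -> not Horn
Clause 2: 1 positive lit(s) -> Horn
Clause 3: 2 positive lit(s) -> not Horn
Clause 4: 1 positive lit(s) -> Horn
Clause 5: 2 positive lit(s) -> not Horn
Clause 6: 0 positive lit(s) -> Horn
Clause 7: 1 positive lit(s) -> Horn
Total Horn clauses = 4.

4


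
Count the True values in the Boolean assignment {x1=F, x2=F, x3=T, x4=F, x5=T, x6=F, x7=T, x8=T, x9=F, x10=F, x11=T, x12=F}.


The weight is the number of variables assigned True.
True variables: x3, x5, x7, x8, x11.
Weight = 5.

5


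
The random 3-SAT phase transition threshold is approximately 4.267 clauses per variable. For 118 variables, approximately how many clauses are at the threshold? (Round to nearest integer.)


The 3-SAT phase transition occurs at approximately 4.267 clauses per variable.
m = 4.267 * 118 = 503.506.
Rounded to nearest integer: 504.

504


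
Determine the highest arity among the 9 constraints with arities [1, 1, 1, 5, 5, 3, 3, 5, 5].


The arities are: 1, 1, 1, 5, 5, 3, 3, 5, 5.
Scan for the maximum value.
Maximum arity = 5.

5


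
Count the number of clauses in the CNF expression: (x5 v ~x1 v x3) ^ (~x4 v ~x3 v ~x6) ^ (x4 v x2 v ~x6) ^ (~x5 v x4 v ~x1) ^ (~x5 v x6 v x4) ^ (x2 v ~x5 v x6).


Each group enclosed in parentheses joined by ^ is one clause.
Counting the conjuncts: 6 clauses.

6


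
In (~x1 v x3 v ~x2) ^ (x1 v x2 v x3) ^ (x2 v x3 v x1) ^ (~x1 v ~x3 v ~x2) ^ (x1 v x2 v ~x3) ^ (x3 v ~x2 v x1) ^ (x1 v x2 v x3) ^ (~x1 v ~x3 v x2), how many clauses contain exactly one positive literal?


A definite clause has exactly one positive literal.
Clause 1: 1 positive -> definite
Clause 2: 3 positive -> not definite
Clause 3: 3 positive -> not definite
Clause 4: 0 positive -> not definite
Clause 5: 2 positive -> not definite
Clause 6: 2 positive -> not definite
Clause 7: 3 positive -> not definite
Clause 8: 1 positive -> definite
Definite clause count = 2.

2


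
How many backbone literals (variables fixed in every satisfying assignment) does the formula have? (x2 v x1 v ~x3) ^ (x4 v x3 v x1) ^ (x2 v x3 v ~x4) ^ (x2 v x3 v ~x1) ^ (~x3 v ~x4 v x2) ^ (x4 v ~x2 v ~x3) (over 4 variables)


Find all satisfying assignments: 6 model(s).
Check which variables have the same value in every model.
No variable is fixed across all models.
Backbone size = 0.

0


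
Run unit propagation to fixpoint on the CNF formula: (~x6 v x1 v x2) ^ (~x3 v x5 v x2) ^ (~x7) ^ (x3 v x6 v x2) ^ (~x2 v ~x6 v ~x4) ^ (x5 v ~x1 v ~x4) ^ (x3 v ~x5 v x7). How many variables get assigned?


Unit propagation repeatedly assigns the literal in any unit clause, then simplifies.
Assignments in order: x7 = F.
No further unit clauses remain.
Total variables assigned = 1.

1


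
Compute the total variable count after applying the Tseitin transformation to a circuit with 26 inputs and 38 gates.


The Tseitin transformation introduces one auxiliary variable per gate.
Total variables = inputs + gates = 26 + 38 = 64.

64


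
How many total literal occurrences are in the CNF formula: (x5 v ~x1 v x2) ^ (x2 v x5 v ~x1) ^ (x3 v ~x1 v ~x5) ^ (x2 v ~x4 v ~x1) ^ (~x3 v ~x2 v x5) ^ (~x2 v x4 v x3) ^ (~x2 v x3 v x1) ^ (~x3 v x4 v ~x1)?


Clause lengths: 3, 3, 3, 3, 3, 3, 3, 3.
Sum = 3 + 3 + 3 + 3 + 3 + 3 + 3 + 3 = 24.

24


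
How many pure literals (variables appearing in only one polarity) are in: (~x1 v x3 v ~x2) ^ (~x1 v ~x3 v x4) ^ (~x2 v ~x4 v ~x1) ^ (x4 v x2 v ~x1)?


A pure literal appears in only one polarity across all clauses.
Pure literals: x1 (negative only).
Count = 1.

1


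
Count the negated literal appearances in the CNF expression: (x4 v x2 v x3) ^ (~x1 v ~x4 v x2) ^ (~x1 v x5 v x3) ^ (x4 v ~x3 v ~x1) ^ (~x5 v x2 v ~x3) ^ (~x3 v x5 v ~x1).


Scan each clause for negated literals.
Clause 1: 0 negative; Clause 2: 2 negative; Clause 3: 1 negative; Clause 4: 2 negative; Clause 5: 2 negative; Clause 6: 2 negative.
Total negative literal occurrences = 9.

9


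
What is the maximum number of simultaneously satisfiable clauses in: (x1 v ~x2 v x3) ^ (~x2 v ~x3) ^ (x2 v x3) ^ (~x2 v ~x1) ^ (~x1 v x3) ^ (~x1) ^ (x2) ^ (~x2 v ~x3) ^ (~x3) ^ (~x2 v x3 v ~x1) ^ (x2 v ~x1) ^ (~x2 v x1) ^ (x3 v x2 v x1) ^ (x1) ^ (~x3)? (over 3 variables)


Enumerate all 8 truth assignments.
For each, count how many of the 15 clauses are satisfied.
The formula is not fully satisfiable, so the maximum is below 15.
Maximum simultaneously satisfiable clauses = 12.

12


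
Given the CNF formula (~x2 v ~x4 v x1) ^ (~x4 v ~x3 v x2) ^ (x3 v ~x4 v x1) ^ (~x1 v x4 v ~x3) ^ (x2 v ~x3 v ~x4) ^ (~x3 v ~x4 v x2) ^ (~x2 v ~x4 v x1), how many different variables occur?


Identify each distinct variable in the formula.
Variables found: x1, x2, x3, x4.
Total distinct variables = 4.

4


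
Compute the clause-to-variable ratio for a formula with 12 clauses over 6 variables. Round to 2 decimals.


Clause-to-variable ratio = clauses / variables.
12 / 6 = 2.0.

2.0


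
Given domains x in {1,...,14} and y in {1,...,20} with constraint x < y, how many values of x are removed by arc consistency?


For the constraint x < y, x needs a supporting value in y's domain.
x can be at most 19 (one less than y's maximum).
Valid x values from domain: 14 out of 14.
Pruned = 14 - 14 = 0.

0


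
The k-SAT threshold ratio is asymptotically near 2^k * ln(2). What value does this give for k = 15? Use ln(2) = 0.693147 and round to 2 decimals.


Using the asymptotic formula: threshold ~ 2^k * ln(2).
2^15 = 32768.
32768 * 0.693147 = 22713.04.

22713.04


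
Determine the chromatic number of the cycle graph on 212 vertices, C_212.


A cycle on an even number of vertices is bipartite: alternate two colors around the cycle.
Since 212 is even, two colors suffice, and at least two are needed because the graph has edges.
Chromatic number = 2.

2


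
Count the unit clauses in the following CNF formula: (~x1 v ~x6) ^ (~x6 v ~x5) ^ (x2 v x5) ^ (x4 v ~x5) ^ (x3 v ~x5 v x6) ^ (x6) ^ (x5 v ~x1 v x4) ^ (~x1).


A unit clause contains exactly one literal.
Unit clauses found: (x6), (~x1).
Count = 2.

2


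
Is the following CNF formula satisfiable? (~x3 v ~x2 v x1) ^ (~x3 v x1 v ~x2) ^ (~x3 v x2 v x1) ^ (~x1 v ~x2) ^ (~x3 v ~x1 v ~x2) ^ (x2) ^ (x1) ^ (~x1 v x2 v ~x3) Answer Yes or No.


Check all 8 possible truth assignments.
Number of satisfying assignments found: 0.
The formula is unsatisfiable.

No


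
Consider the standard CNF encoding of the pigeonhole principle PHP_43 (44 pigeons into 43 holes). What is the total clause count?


The PHP encoding has two parts:
1) At-least-one-hole clauses: 44 (one per pigeon, each with 43 literals).
2) At-most-one-pigeon-per-hole clauses: 43 holes * C(44,2) = 43 * 946 = 40678.
Total clauses = 44 + 40678 = 40722.

40722


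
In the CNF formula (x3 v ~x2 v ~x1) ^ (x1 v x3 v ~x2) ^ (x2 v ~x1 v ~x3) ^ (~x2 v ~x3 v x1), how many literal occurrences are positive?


Scan each clause for unnegated literals.
Clause 1: 1 positive; Clause 2: 2 positive; Clause 3: 1 positive; Clause 4: 1 positive.
Total positive literal occurrences = 5.

5


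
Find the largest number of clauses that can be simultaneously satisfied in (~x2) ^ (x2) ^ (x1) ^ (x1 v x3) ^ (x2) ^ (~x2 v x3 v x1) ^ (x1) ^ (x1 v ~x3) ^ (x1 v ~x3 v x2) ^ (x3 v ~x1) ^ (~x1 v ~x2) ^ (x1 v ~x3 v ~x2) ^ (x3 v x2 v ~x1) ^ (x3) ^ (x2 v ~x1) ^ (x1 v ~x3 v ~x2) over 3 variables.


Enumerate all 8 truth assignments.
For each, count how many of the 16 clauses are satisfied.
The formula is not fully satisfiable, so the maximum is below 16.
Maximum simultaneously satisfiable clauses = 14.

14


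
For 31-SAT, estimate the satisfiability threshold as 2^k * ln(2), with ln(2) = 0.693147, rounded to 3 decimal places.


Using the asymptotic formula: threshold ~ 2^k * ln(2).
2^31 = 2147483648.
2147483648 * 0.693147 = 1488521848.16.

1488521848.16


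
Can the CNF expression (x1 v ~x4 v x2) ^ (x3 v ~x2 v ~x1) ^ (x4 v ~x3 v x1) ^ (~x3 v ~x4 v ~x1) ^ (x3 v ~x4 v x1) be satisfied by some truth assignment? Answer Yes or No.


Check all 16 possible truth assignments.
Number of satisfying assignments found: 7.
The formula is satisfiable.

Yes


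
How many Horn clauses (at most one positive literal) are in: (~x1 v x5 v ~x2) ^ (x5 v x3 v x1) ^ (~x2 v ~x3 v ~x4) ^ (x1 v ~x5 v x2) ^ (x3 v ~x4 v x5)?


A Horn clause has at most one positive literal.
Clause 1: 1 positive lit(s) -> Horn
Clause 2: 3 positive lit(s) -> not Horn
Clause 3: 0 positive lit(s) -> Horn
Clause 4: 2 positive lit(s) -> not Horn
Clause 5: 2 positive lit(s) -> not Horn
Total Horn clauses = 2.

2


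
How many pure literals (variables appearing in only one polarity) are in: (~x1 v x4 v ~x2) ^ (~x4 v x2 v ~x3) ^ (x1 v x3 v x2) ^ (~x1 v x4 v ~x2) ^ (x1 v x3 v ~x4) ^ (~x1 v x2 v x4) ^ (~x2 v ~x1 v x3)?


A pure literal appears in only one polarity across all clauses.
No pure literals found.
Count = 0.

0


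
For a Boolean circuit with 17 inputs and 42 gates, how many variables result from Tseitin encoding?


The Tseitin transformation introduces one auxiliary variable per gate.
Total variables = inputs + gates = 17 + 42 = 59.

59


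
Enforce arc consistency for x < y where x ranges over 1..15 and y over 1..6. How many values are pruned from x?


For the constraint x < y, x needs a supporting value in y's domain.
x can be at most 5 (one less than y's maximum).
Valid x values from domain: 5 out of 15.
Pruned = 15 - 5 = 10.

10


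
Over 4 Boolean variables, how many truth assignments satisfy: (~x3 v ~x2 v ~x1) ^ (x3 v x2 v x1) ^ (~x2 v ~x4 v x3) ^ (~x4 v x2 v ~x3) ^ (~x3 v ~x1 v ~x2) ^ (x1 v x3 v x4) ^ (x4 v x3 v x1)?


Enumerate all 16 truth assignments over 4 variables.
Test each against every clause.
Satisfying assignments found: 7.

7


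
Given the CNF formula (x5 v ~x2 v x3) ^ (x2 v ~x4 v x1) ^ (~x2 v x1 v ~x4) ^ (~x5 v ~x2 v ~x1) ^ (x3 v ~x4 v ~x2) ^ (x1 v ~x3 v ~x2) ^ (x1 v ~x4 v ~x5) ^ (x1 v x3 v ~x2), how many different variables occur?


Identify each distinct variable in the formula.
Variables found: x1, x2, x3, x4, x5.
Total distinct variables = 5.

5


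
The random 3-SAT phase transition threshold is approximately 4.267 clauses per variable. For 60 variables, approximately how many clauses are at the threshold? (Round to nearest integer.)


The 3-SAT phase transition occurs at approximately 4.267 clauses per variable.
m = 4.267 * 60 = 256.02.
Rounded to nearest integer: 256.

256


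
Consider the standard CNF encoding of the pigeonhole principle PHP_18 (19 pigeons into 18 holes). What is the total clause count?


The PHP encoding has two parts:
1) At-least-one-hole clauses: 19 (one per pigeon, each with 18 literals).
2) At-most-one-pigeon-per-hole clauses: 18 holes * C(19,2) = 18 * 171 = 3078.
Total clauses = 19 + 3078 = 3097.

3097


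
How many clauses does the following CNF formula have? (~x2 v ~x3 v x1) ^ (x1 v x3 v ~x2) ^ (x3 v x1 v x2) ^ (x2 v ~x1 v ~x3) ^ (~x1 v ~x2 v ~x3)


Each group enclosed in parentheses joined by ^ is one clause.
Counting the conjuncts: 5 clauses.

5


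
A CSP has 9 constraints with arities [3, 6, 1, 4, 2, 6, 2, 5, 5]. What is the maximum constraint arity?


The arities are: 3, 6, 1, 4, 2, 6, 2, 5, 5.
Scan for the maximum value.
Maximum arity = 6.

6


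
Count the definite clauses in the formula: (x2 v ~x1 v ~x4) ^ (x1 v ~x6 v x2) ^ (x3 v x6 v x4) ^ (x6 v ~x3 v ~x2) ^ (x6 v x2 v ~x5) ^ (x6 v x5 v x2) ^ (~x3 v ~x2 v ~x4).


A definite clause has exactly one positive literal.
Clause 1: 1 positive -> definite
Clause 2: 2 positive -> not definite
Clause 3: 3 positive -> not definite
Clause 4: 1 positive -> definite
Clause 5: 2 positive -> not definite
Clause 6: 3 positive -> not definite
Clause 7: 0 positive -> not definite
Definite clause count = 2.

2


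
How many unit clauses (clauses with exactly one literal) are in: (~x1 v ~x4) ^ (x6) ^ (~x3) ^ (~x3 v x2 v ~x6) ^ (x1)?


A unit clause contains exactly one literal.
Unit clauses found: (x6), (~x3), (x1).
Count = 3.

3


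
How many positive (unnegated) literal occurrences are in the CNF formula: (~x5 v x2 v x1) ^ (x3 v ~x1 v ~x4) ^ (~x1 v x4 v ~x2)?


Scan each clause for unnegated literals.
Clause 1: 2 positive; Clause 2: 1 positive; Clause 3: 1 positive.
Total positive literal occurrences = 4.

4


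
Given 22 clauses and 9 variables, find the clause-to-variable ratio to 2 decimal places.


Clause-to-variable ratio = clauses / variables.
22 / 9 = 2.44.

2.44


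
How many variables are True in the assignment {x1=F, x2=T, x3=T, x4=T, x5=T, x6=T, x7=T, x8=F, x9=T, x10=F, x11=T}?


The weight is the number of variables assigned True.
True variables: x2, x3, x4, x5, x6, x7, x9, x11.
Weight = 8.

8


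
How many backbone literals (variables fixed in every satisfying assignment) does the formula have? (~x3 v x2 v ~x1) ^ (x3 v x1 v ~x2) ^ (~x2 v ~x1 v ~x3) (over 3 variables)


Find all satisfying assignments: 5 model(s).
Check which variables have the same value in every model.
No variable is fixed across all models.
Backbone size = 0.

0


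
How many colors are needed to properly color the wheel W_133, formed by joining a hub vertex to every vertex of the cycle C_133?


W_133 consists of the cycle C_133 together with a hub vertex adjacent to every cycle vertex.
The cycle C_133 needs 3 colors (odd cycle -> 3).
The hub is adjacent to every cycle vertex, so it must receive a new color distinct from all of them.
Chromatic number = 3 + 1 = 4.

4


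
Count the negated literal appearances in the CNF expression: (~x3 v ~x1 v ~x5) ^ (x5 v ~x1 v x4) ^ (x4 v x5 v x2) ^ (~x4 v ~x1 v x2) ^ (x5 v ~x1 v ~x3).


Scan each clause for negated literals.
Clause 1: 3 negative; Clause 2: 1 negative; Clause 3: 0 negative; Clause 4: 2 negative; Clause 5: 2 negative.
Total negative literal occurrences = 8.

8


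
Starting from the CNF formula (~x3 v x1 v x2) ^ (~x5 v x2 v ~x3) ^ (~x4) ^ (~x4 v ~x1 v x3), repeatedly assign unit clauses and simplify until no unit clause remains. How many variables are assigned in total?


Unit propagation repeatedly assigns the literal in any unit clause, then simplifies.
Assignments in order: x4 = F.
No further unit clauses remain.
Total variables assigned = 1.

1


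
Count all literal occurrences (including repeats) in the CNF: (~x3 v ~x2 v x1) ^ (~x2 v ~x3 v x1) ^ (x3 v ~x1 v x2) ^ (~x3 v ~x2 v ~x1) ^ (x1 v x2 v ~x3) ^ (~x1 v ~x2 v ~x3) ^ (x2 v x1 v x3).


Clause lengths: 3, 3, 3, 3, 3, 3, 3.
Sum = 3 + 3 + 3 + 3 + 3 + 3 + 3 = 21.

21


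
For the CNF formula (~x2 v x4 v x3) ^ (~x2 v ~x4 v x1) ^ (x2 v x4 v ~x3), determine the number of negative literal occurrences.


Scan each clause for negated literals.
Clause 1: 1 negative; Clause 2: 2 negative; Clause 3: 1 negative.
Total negative literal occurrences = 4.

4


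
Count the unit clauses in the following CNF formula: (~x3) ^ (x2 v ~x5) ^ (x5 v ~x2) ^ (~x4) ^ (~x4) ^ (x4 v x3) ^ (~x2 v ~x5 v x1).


A unit clause contains exactly one literal.
Unit clauses found: (~x3), (~x4), (~x4).
Count = 3.

3


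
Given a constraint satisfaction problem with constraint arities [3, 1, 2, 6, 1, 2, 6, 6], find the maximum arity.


The arities are: 3, 1, 2, 6, 1, 2, 6, 6.
Scan for the maximum value.
Maximum arity = 6.

6


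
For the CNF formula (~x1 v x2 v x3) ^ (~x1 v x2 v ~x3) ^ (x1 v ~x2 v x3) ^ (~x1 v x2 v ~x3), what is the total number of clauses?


Each group enclosed in parentheses joined by ^ is one clause.
Counting the conjuncts: 4 clauses.

4


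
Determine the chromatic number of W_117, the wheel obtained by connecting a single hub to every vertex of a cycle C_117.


W_117 consists of the cycle C_117 together with a hub vertex adjacent to every cycle vertex.
The cycle C_117 needs 3 colors (odd cycle -> 3).
The hub is adjacent to every cycle vertex, so it must receive a new color distinct from all of them.
Chromatic number = 3 + 1 = 4.

4


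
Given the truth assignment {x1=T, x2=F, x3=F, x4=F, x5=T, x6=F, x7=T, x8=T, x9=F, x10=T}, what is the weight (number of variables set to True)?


The weight is the number of variables assigned True.
True variables: x1, x5, x7, x8, x10.
Weight = 5.

5


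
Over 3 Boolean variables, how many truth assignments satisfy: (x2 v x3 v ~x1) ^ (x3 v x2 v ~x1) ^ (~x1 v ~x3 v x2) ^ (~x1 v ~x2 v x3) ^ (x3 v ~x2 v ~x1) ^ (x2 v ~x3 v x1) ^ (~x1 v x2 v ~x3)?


Enumerate all 8 truth assignments over 3 variables.
Test each against every clause.
Satisfying assignments found: 4.

4


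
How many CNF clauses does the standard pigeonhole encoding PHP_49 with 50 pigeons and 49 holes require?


The PHP encoding has two parts:
1) At-least-one-hole clauses: 50 (one per pigeon, each with 49 literals).
2) At-most-one-pigeon-per-hole clauses: 49 holes * C(50,2) = 49 * 1225 = 60025.
Total clauses = 50 + 60025 = 60075.

60075


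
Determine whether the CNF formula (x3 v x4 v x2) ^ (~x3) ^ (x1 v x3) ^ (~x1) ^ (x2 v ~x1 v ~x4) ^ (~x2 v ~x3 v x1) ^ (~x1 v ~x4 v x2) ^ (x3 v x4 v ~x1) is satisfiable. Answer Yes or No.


Check all 16 possible truth assignments.
Number of satisfying assignments found: 0.
The formula is unsatisfiable.

No


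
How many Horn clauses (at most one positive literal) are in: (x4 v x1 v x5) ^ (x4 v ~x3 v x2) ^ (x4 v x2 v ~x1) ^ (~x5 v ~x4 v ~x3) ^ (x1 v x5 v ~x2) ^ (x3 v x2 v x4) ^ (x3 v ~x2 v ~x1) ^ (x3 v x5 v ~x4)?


A Horn clause has at most one positive literal.
Clause 1: 3 positive lit(s) -> not Horn
Clause 2: 2 positive lit(s) -> not Horn
Clause 3: 2 positive lit(s) -> not Horn
Clause 4: 0 positive lit(s) -> Horn
Clause 5: 2 positive lit(s) -> not Horn
Clause 6: 3 positive lit(s) -> not Horn
Clause 7: 1 positive lit(s) -> Horn
Clause 8: 2 positive lit(s) -> not Horn
Total Horn clauses = 2.

2


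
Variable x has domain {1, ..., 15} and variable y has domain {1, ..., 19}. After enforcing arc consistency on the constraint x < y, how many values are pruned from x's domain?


For the constraint x < y, x needs a supporting value in y's domain.
x can be at most 18 (one less than y's maximum).
Valid x values from domain: 15 out of 15.
Pruned = 15 - 15 = 0.

0


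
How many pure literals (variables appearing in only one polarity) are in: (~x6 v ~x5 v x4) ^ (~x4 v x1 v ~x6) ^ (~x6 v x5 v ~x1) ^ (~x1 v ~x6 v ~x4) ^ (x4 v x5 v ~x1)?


A pure literal appears in only one polarity across all clauses.
Pure literals: x6 (negative only).
Count = 1.

1


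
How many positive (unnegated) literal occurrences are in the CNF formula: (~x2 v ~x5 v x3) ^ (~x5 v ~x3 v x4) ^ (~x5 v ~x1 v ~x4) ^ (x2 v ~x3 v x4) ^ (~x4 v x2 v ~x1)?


Scan each clause for unnegated literals.
Clause 1: 1 positive; Clause 2: 1 positive; Clause 3: 0 positive; Clause 4: 2 positive; Clause 5: 1 positive.
Total positive literal occurrences = 5.

5


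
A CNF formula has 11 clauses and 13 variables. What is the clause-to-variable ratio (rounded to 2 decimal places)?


Clause-to-variable ratio = clauses / variables.
11 / 13 = 0.85.

0.85


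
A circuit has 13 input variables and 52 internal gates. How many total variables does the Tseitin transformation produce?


The Tseitin transformation introduces one auxiliary variable per gate.
Total variables = inputs + gates = 13 + 52 = 65.

65


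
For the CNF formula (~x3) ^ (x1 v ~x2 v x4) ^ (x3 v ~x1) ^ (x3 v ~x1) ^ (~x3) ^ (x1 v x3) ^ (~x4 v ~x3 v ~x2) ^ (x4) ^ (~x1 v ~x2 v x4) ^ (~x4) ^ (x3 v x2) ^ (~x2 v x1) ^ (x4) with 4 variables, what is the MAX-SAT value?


Enumerate all 16 truth assignments.
For each, count how many of the 13 clauses are satisfied.
The formula is not fully satisfiable, so the maximum is below 13.
Maximum simultaneously satisfiable clauses = 10.

10


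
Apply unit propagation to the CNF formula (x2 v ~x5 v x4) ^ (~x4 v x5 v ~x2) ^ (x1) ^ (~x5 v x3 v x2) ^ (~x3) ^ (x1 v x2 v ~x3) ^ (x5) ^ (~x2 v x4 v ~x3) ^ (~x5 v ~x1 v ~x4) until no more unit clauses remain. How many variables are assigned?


Unit propagation repeatedly assigns the literal in any unit clause, then simplifies.
Assignments in order: x1 = T, x3 = F, x5 = T, x2 = T, x4 = F.
No further unit clauses remain.
Total variables assigned = 5.

5


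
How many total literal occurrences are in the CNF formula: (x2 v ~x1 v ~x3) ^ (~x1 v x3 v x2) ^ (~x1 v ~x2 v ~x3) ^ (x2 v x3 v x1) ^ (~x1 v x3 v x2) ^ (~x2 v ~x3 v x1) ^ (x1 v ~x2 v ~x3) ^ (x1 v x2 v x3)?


Clause lengths: 3, 3, 3, 3, 3, 3, 3, 3.
Sum = 3 + 3 + 3 + 3 + 3 + 3 + 3 + 3 = 24.

24


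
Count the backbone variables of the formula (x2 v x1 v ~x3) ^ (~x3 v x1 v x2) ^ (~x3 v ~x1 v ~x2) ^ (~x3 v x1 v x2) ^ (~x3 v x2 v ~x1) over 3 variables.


Find all satisfying assignments: 5 model(s).
Check which variables have the same value in every model.
No variable is fixed across all models.
Backbone size = 0.

0


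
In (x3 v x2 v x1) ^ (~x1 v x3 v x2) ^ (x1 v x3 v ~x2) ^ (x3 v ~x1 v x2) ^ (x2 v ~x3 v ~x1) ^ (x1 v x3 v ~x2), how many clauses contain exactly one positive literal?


A definite clause has exactly one positive literal.
Clause 1: 3 positive -> not definite
Clause 2: 2 positive -> not definite
Clause 3: 2 positive -> not definite
Clause 4: 2 positive -> not definite
Clause 5: 1 positive -> definite
Clause 6: 2 positive -> not definite
Definite clause count = 1.

1
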